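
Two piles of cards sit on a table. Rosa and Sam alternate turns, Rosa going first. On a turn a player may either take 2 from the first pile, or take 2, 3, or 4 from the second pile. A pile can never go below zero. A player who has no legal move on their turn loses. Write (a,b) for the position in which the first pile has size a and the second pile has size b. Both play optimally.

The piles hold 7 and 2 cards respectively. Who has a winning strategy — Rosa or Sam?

Work bottom-up. With no move the player to move loses. Otherwise the position is W if at least one move leads to an L position for the opponent, and L if every move leads to a W.
No move ever increases a pile, so every position that can arise here has a ≤ 7 and b ≤ 2; it is enough to label the cells with 0 ≤ a ≤ 7 and 0 ≤ b ≤ 2.
Every move lowers a or b (never raises either), so fill the grid row by row in increasing a, and left to right within a row: each cell's successors are then already labelled.
      b=0  b=1  b=2
a=0:    L    L    W
a=1:    L    L    W
a=2:    W    W    L
a=3:    W    W    L
a=4:    L    L    W
a=5:    L    L    W
a=6:    W    W    L
a=7:    W    W    L
Cells with no legal move (terminal, hence L): (0,0), (0,1), (1,0), (1,1).
The remaining L cells, each justified by listing all of its moves:
(2,2): only reaches (0,2)(W), (2,0)(W), all W → L
(3,2): only reaches (1,2)(W), (3,0)(W), all W → L
(4,0): only reaches (2,0)(W), which is W → L
(4,1): only reaches (2,1)(W), which is W → L
(5,0): only reaches (3,0)(W), which is W → L
(5,1): only reaches (3,1)(W), which is W → L
(6,2): only reaches (4,2)(W), (6,0)(W), all W → L
(7,2): only reaches (5,2)(W), (7,0)(W), all W → L
Every other cell has at least one move into one of the L cells above, so it is W.
Every move from (7,2) reaches a W position, so the mover loses.

Sam wins.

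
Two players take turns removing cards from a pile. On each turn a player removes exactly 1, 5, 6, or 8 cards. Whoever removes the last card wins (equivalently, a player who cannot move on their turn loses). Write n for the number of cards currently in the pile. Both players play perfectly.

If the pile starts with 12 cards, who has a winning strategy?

Label each position W (a win for the player to move) or L (a loss). A position with no legal move is L; any other position is W exactly when some move reaches an L, and L when every move reaches a W.
n=0: no move → L
n=1: W (go to 0, an L position)
n=2: L (sole option 1(W) is W)
n=3: W (go to 2, an L position)
n=4: L (sole option 3(W) is W)
n=5: W (go to 4, an L position)
n=6: W (go to 0, an L position)
n=7: W (go to 2, an L position)
n=8: W (go to 2, an L position)
n=9: W (go to 4, an L position)
n=10: W (go to 4, an L position)
n=11: L (options 10(W), 6(W), 5(W), 3(W) are all W)
n=12: W (go to 11, an L position)
The starting position 12 is W: the player to move should remove 1, leaving 11, handing over an L position.

The first player wins.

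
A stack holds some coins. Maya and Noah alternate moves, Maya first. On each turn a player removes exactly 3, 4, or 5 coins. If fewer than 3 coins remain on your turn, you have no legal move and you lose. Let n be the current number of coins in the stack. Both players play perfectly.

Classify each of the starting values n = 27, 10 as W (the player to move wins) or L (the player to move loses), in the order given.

Use the standard recursion: the mover loses at a terminal position; elsewhere, the mover wins exactly when some move hands the opponent an L position.
n=0: no move → L
n=1: no move → L
n=2: no move → L
n=3: can move to 0, which is L ⇒ W
n=4: can move to 1, which is L ⇒ W
n=5: can move to 2, which is L ⇒ W
n=6: can move to 2, which is L ⇒ W
n=7: can move to 2, which is L ⇒ W
n=8: moves to 5(W), 4(W), 3(W); every one is W ⇒ L
n=9: moves to 6(W), 5(W), 4(W); every one is W ⇒ L
n=10: moves to 7(W), 6(W), 5(W); every one is W ⇒ L
n=11: can move to 8, which is L ⇒ W
n=12: can move to 9, which is L ⇒ W
n=13: can move to 10, which is L ⇒ W
n=14: can move to 10, which is L ⇒ W
n=15: can move to 10, which is L ⇒ W
n=16: moves to 13(W), 12(W), 11(W); every one is W ⇒ L
n=17: moves to 14(W), 13(W), 12(W); every one is W ⇒ L
n=18: moves to 15(W), 14(W), 13(W); every one is W ⇒ L
n=19: can move to 16, which is L ⇒ W
n=20: can move to 17, which is L ⇒ W
n=21: can move to 18, which is L ⇒ W
n=22: can move to 18, which is L ⇒ W
n=23: can move to 18, which is L ⇒ W
n=24: moves to 21(W), 20(W), 19(W); every one is W ⇒ L
n=25: moves to 22(W), 21(W), 20(W); every one is W ⇒ L
n=26: moves to 23(W), 22(W), 21(W); every one is W ⇒ L
n=27: can move to 24, which is L ⇒ W

27: W, 10: L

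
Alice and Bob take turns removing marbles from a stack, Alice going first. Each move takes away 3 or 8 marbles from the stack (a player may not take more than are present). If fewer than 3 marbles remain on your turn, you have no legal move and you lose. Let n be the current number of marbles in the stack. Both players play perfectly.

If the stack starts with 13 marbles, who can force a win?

Bob wins.

Use the standard recursion: the mover loses at a terminal position; elsewhere, the mover wins exactly when some move hands the opponent an L position.
n=0: no move → L
n=1: no move → L
n=2: no move → L
n=3: can move to 0, which is L ⇒ W
n=4: can move to 1, which is L ⇒ W
n=5: can move to 2, which is L ⇒ W
n=6: the only move is to 3(W), a W ⇒ L
n=7: the only move is to 4(W), a W ⇒ L
n=8: can move to 0, which is L ⇒ W
n=9: can move to 6, which is L ⇒ W
n=10: can move to 7, which is L ⇒ W
n=11: moves to 8(W), 3(W); every one is W ⇒ L
n=12: moves to 9(W), 4(W); every one is W ⇒ L
n=13: moves to 10(W), 5(W); every one is W ⇒ L
Every move from 13 reaches a W position, so the mover loses.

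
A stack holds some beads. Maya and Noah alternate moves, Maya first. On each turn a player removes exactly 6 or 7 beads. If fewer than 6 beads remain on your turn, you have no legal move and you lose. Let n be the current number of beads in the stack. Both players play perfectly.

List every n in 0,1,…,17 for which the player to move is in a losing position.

0, 1, 2, 3, 4, 5, 13, 14, 15, 16, 17

Positions with no move are L. A position that does have a move is losing for the player to move precisely when every available move leads to a winning position for the opponent. Fill in the labels:
n=0: no move → L
n=1: no move → L
n=2: no move → L
n=3: no move → L
n=4: no move → L
n=5: no move → L
n=6: can move to 0, which is L ⇒ W
n=7: can move to 1, which is L ⇒ W
n=8: can move to 2, which is L ⇒ W
n=9: can move to 3, which is L ⇒ W
n=10: can move to 4, which is L ⇒ W
n=11: can move to 5, which is L ⇒ W
n=12: can move to 5, which is L ⇒ W
n=13: moves to 7(W), 6(W); every one is W ⇒ L
n=14: moves to 8(W), 7(W); every one is W ⇒ L
n=15: moves to 9(W), 8(W); every one is W ⇒ L
n=16: moves to 10(W), 9(W); every one is W ⇒ L
n=17: moves to 11(W), 10(W); every one is W ⇒ L
Reading off the rows marked L gives the requested list; there are 11 such values of n.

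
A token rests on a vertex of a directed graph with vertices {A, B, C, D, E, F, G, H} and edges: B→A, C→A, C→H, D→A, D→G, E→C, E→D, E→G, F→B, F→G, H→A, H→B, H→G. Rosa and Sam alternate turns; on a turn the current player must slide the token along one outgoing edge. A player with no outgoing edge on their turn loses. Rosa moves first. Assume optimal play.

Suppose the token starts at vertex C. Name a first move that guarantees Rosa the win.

Move to A.

Classify positions by backward induction: terminal positions (no move available) are L. From any other position, the mover wins iff some move reaches an L.
Every edge goes from a vertex to one that appears earlier in the order A, G, D, B, H, F, C, E, so processing vertices in that order labels each vertex after all of its successors.
A: no outgoing edge → L
G: no outgoing edge → L
D: W (go to G, an L position)
B: W (go to A, an L position)
H: W (go to G, an L position)
F: W (go to G, an L position)
C: W (go to A, an L position)
E: W (go to G, an L position)
From C, the L positions reachable in one move are: A.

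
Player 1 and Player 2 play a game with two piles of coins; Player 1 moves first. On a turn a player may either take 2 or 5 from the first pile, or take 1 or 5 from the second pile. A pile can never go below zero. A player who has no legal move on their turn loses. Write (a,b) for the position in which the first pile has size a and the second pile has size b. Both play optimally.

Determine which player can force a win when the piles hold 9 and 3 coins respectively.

Player 2 wins.

Compute win/loss labels from the base case upward. A position with no move is L. Any other position is W if it can reach an L in one move, else L.
No move ever increases a pile, so every position that can arise here has a ≤ 9 and b ≤ 3; it is enough to label the cells with 0 ≤ a ≤ 9 and 0 ≤ b ≤ 3.
Every move lowers a or b (never raises either), so fill the grid row by row in increasing a, and left to right within a row: each cell's successors are then already labelled.
      b=0  b=1  b=2  b=3
a=0:    L    W    L    W
a=1:    L    W    L    W
a=2:    W    L    W    L
a=3:    W    L    W    L
a=4:    L    W    L    W
a=5:    W    W    W    W
a=6:    W    L    W    L
a=7:    L    W    L    W
a=8:    L    W    L    W
a=9:    W    L    W    L
Cells with no legal move (terminal, hence L): (0,0), (1,0).
The remaining L cells, each justified by listing all of its moves:
(0,2): the only move is to (0,1)(W), a W ⇒ L
(1,2): the only move is to (1,1)(W), a W ⇒ L
(2,1): moves to (0,1)(W), (2,0)(W); every one is W ⇒ L
(2,3): moves to (0,3)(W), (2,2)(W); every one is W ⇒ L
(3,1): moves to (1,1)(W), (3,0)(W); every one is W ⇒ L
(3,3): moves to (1,3)(W), (3,2)(W); every one is W ⇒ L
(4,0): the only move is to (2,0)(W), a W ⇒ L
(4,2): moves to (2,2)(W), (4,1)(W); every one is W ⇒ L
(6,1): moves to (4,1)(W), (1,1)(W), (6,0)(W); every one is W ⇒ L
(6,3): moves to (4,3)(W), (1,3)(W), (6,2)(W); every one is W ⇒ L
(7,0): moves to (5,0)(W), (2,0)(W); every one is W ⇒ L
(7,2): moves to (5,2)(W), (2,2)(W), (7,1)(W); every one is W ⇒ L
(8,0): moves to (6,0)(W), (3,0)(W); every one is W ⇒ L
(8,2): moves to (6,2)(W), (3,2)(W), (8,1)(W); every one is W ⇒ L
(9,1): moves to (7,1)(W), (4,1)(W), (9,0)(W); every one is W ⇒ L
(9,3): moves to (7,3)(W), (4,3)(W), (9,2)(W); every one is W ⇒ L
Every other cell has at least one move into one of the L cells above, so it is W.
Every move from (9,3) reaches a W position, so the mover loses.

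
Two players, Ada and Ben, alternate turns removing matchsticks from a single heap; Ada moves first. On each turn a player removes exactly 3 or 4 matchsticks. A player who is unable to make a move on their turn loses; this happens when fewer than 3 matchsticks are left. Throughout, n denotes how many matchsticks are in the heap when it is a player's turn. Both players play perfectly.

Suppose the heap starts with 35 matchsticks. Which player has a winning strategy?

Ben wins.

Classify positions by backward induction: terminal positions (no move available) are L. From any other position, the mover wins iff some move reaches an L.
n=0: no move → L
n=1: no move → L
n=2: no move → L
n=3: W (go to 0, an L position)
n=4: W (go to 1, an L position)
n=5: W (go to 2, an L position)
n=6: W (go to 2, an L position)
n=7: L (options 4(W), 3(W) are all W)
n=8: L (options 5(W), 4(W) are all W)
n=9: L (options 6(W), 5(W) are all W)
n=10: W (go to 7, an L position)
n=11: W (go to 8, an L position)
n=12: W (go to 9, an L position)
n=13: W (go to 9, an L position)
n=14: L (options 11(W), 10(W) are all W)
n=15: L (options 12(W), 11(W) are all W)
n=16: L (options 13(W), 12(W) are all W)
n=17: W (go to 14, an L position)
n=18: W (go to 15, an L position)
n=19: W (go to 16, an L position)
n=20: W (go to 16, an L position)
n=21: L (options 18(W), 17(W) are all W)
n=22: L (options 19(W), 18(W) are all W)
n=23: L (options 20(W), 19(W) are all W)
n=24: W (go to 21, an L position)
n=25: W (go to 22, an L position)
n=26: W (go to 23, an L position)
n=27: W (go to 23, an L position)
n=28: L (options 25(W), 24(W) are all W)
n=29: L (options 26(W), 25(W) are all W)
n=30: L (options 27(W), 26(W) are all W)
n=31: W (go to 28, an L position)
n=32: W (go to 29, an L position)
n=33: W (go to 30, an L position)
n=34: W (go to 30, an L position)
n=35: L (options 32(W), 31(W) are all W)
Every move from 35 reaches a W position, so the mover loses.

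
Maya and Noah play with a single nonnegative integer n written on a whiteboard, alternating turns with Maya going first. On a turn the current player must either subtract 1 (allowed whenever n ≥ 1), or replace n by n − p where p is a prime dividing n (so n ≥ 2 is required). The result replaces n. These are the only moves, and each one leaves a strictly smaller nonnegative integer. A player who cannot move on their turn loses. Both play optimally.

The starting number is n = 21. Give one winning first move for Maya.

Move to 20.

Work bottom-up. With no move the player to move loses. Otherwise the position is W if at least one move leads to an L position for the opponent, and L if every move leads to a W.
n=0: no move → L
n=1: can move to 0, which is L ⇒ W
n=2: can move to 0, which is L ⇒ W
n=3: can move to 0, which is L ⇒ W
n=4: moves to 2(W), 3(W); every one is W ⇒ L
n=5: can move to 0, which is L ⇒ W
n=6: can move to 4, which is L ⇒ W
n=7: can move to 0, which is L ⇒ W
n=8: moves to 6(W), 7(W); every one is W ⇒ L
n=9: can move to 8, which is L ⇒ W
n=10: can move to 8, which is L ⇒ W
n=11: can move to 0, which is L ⇒ W
n=12: moves to 9(W), 10(W), 11(W); every one is W ⇒ L
n=13: can move to 0, which is L ⇒ W
n=14: can move to 12, which is L ⇒ W
n=15: can move to 12, which is L ⇒ W
n=16: moves to 14(W), 15(W); every one is W ⇒ L
n=17: can move to 0, which is L ⇒ W
n=18: can move to 16, which is L ⇒ W
n=19: can move to 0, which is L ⇒ W
n=20: moves to 15(W), 18(W), 19(W); every one is W ⇒ L
n=21: can move to 20, which is L ⇒ W
From 21, the L positions reachable in one move are: 20.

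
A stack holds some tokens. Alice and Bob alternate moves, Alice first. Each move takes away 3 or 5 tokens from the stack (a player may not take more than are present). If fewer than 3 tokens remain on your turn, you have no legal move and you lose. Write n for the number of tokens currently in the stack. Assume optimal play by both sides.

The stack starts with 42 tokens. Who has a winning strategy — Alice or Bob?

Use the standard recursion: the mover loses at a terminal position; elsewhere, the mover wins exactly when some move hands the opponent an L position.
n=0: no move → L
n=1: no move → L
n=2: no move → L
n=3: can move to 0, which is L ⇒ W
n=4: can move to 1, which is L ⇒ W
n=5: can move to 2, which is L ⇒ W
n=6: can move to 1, which is L ⇒ W
n=7: can move to 2, which is L ⇒ W
n=8: moves to 5(W), 3(W); every one is W ⇒ L
n=9: moves to 6(W), 4(W); every one is W ⇒ L
n=10: moves to 7(W), 5(W); every one is W ⇒ L
n=11: can move to 8, which is L ⇒ W
n=12: can move to 9, which is L ⇒ W
n=13: can move to 10, which is L ⇒ W
n=14: can move to 9, which is L ⇒ W
n=15: can move to 10, which is L ⇒ W
n=16: moves to 13(W), 11(W); every one is W ⇒ L
n=17: moves to 14(W), 12(W); every one is W ⇒ L
n=18: moves to 15(W), 13(W); every one is W ⇒ L
n=19: can move to 16, which is L ⇒ W
n=20: can move to 17, which is L ⇒ W
n=21: can move to 18, which is L ⇒ W
n=22: can move to 17, which is L ⇒ W
n=23: can move to 18, which is L ⇒ W
n=24: moves to 21(W), 19(W); every one is W ⇒ L
n=25: moves to 22(W), 20(W); every one is W ⇒ L
n=26: moves to 23(W), 21(W); every one is W ⇒ L
n=27: can move to 24, which is L ⇒ W
n=28: can move to 25, which is L ⇒ W
n=29: can move to 26, which is L ⇒ W
n=30: can move to 25, which is L ⇒ W
n=31: can move to 26, which is L ⇒ W
n=32: moves to 29(W), 27(W); every one is W ⇒ L
n=33: moves to 30(W), 28(W); every one is W ⇒ L
n=34: moves to 31(W), 29(W); every one is W ⇒ L
n=35: can move to 32, which is L ⇒ W
n=36: can move to 33, which is L ⇒ W
n=37: can move to 34, which is L ⇒ W
n=38: can move to 33, which is L ⇒ W
n=39: can move to 34, which is L ⇒ W
n=40: moves to 37(W), 35(W); every one is W ⇒ L
n=41: moves to 38(W), 36(W); every one is W ⇒ L
n=42: moves to 39(W), 37(W); every one is W ⇒ L
Every move from 42 reaches a W position, so the mover loses.

Bob wins.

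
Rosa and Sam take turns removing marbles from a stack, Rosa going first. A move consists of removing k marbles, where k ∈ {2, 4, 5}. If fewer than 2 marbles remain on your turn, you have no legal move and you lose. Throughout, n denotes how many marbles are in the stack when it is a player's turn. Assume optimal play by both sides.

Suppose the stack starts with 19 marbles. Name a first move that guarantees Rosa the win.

Remove 4, leaving 15.

Positions with no move are L. A position that does have a move is losing for the player to move precisely when every available move leads to a winning position for the opponent. Fill in the labels:
n=0: no move → L
n=1: no move → L
n=2: →0(L), so W
n=3: →1(L), so W
n=4: →0(L), so W
n=5: →1(L), so W
n=6: →1(L), so W
n=7: →5(W), 3(W), 2(W) — all W, so L
n=8: →6(W), 4(W), 3(W) — all W, so L
n=9: →7(L), so W
n=10: →8(L), so W
n=11: →7(L), so W
n=12: →8(L), so W
n=13: →8(L), so W
n=14: →12(W), 10(W), 9(W) — all W, so L
n=15: →13(W), 11(W), 10(W) — all W, so L
n=16: →14(L), so W
n=17: →15(L), so W
n=18: →14(L), so W
n=19: →15(L), so W
From 19, the L positions reachable in one move are: 15, 14. Any move reaching one of these is winning.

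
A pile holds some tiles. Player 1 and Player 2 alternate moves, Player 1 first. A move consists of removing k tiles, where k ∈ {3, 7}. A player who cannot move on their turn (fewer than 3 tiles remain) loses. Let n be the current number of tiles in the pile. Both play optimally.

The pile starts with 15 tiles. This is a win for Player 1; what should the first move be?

Work bottom-up. With no move the player to move loses. Otherwise the position is W if at least one move leads to an L position for the opponent, and L if every move leads to a W.
n=0: no move → L
n=1: no move → L
n=2: no move → L
n=3: W (go to 0, an L position)
n=4: W (go to 1, an L position)
n=5: W (go to 2, an L position)
n=6: L (sole option 3(W) is W)
n=7: W (go to 0, an L position)
n=8: W (go to 1, an L position)
n=9: W (go to 6, an L position)
n=10: L (options 7(W), 3(W) are all W)
n=11: L (options 8(W), 4(W) are all W)
n=12: L (options 9(W), 5(W) are all W)
n=13: W (go to 10, an L position)
n=14: W (go to 11, an L position)
n=15: W (go to 12, an L position)
From 15, the L positions reachable in one move are: 12.

Remove 3, leaving 12.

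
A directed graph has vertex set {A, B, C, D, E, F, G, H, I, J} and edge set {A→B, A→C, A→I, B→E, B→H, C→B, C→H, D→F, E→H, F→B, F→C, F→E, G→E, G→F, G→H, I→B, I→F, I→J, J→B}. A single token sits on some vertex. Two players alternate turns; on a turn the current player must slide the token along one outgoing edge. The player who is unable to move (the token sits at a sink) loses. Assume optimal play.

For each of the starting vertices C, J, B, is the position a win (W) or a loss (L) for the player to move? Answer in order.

C: W, J: L, B: W

Build the W/L table. Terminal = L. A non-terminal position is W if it has a move to some L; otherwise it is L.
Every edge goes from a vertex to one that appears earlier in the order H, E, B, C, F, J, G, D, I, A, so processing vertices in that order labels each vertex after all of its successors.
H: no outgoing edge → L
E: W (go to H, an L position)
B: W (go to H, an L position)
C: W (go to H, an L position)
F: L (options C(W), B(W), E(W) are all W)
J: L (sole option B(W) is W)
G: W (go to F, an L position)
D: W (go to F, an L position)
I: W (go to J, an L position)
A: L (options I(W), C(W), B(W) are all W)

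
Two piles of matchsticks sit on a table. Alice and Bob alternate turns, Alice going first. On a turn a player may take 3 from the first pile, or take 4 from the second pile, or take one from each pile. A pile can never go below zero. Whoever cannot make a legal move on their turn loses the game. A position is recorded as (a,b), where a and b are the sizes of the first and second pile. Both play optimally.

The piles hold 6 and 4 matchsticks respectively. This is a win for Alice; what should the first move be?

Use the standard recursion: the mover loses at a terminal position; elsewhere, the mover wins exactly when some move hands the opponent an L position.
No move ever increases a pile, so every position that can arise here has a ≤ 6 and b ≤ 4; it is enough to label the cells with 0 ≤ a ≤ 6 and 0 ≤ b ≤ 4.
Every move lowers a or b (never raises either), so fill the grid row by row in increasing a, and left to right within a row: each cell's successors are then already labelled.
      b=0  b=1  b=2  b=3  b=4
a=0:    L    L    L    L    W
a=1:    L    W    W    W    W
a=2:    L    W    L    L    W
a=3:    W    W    W    W    W
a=4:    W    L    L    L    L
a=5:    W    L    W    W    W
a=6:    L    L    W    L    W
Cells with no legal move (terminal, hence L): (0,0), (0,1), (0,2), (0,3), (1,0), (2,0).
The remaining L cells, each justified by listing all of its moves:
(2,2): the only move is to (1,1)(W), a W ⇒ L
(2,3): the only move is to (1,2)(W), a W ⇒ L
(4,1): moves to (1,1)(W), (3,0)(W); every one is W ⇒ L
(4,2): moves to (1,2)(W), (3,1)(W); every one is W ⇒ L
(4,3): moves to (1,3)(W), (3,2)(W); every one is W ⇒ L
(4,4): moves to (1,4)(W), (4,0)(W), (3,3)(W); every one is W ⇒ L
(5,1): moves to (2,1)(W), (4,0)(W); every one is W ⇒ L
(6,0): the only move is to (3,0)(W), a W ⇒ L
(6,1): moves to (3,1)(W), (5,0)(W); every one is W ⇒ L
(6,3): moves to (3,3)(W), (5,2)(W); every one is W ⇒ L
Every other cell has at least one move into one of the L cells above, so it is W.
From (6,4), the L positions reachable in one move are: (6,0).

Move to (6,0).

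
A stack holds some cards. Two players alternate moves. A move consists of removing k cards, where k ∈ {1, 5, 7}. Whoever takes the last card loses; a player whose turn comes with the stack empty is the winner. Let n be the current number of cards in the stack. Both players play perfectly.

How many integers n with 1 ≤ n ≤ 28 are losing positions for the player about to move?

Use the standard recursion: the mover wins at a terminal position; elsewhere, the mover wins exactly when some move hands the opponent an L position.
n=0: no move; the opponent has just taken the last card and therefore loses → W
n=1: L (sole option 0(W) is W)
n=2: W (go to 1, an L position)
n=3: L (sole option 2(W) is W)
n=4: W (go to 3, an L position)
n=5: L (options 4(W), 0(W) are all W)
n=6: W (go to 5, an L position)
n=7: L (options 6(W), 2(W), 0(W) are all W)
n=8: W (go to 7, an L position)
n=9: L (options 8(W), 4(W), 2(W) are all W)
n=10: W (go to 9, an L position)
n=11: L (options 10(W), 6(W), 4(W) are all W)
n=12: W (go to 11, an L position)
n=13: L (options 12(W), 8(W), 6(W) are all W)
n=14: W (go to 13, an L position)
n=15: L (options 14(W), 10(W), 8(W) are all W)
n=16: W (go to 15, an L position)
n=17: L (options 16(W), 12(W), 10(W) are all W)
n=18: W (go to 17, an L position)
n=19: L (options 18(W), 14(W), 12(W) are all W)
n=20: W (go to 19, an L position)
n=21: L (options 20(W), 16(W), 14(W) are all W)
n=22: W (go to 21, an L position)
n=23: L (options 22(W), 18(W), 16(W) are all W)
n=24: W (go to 23, an L position)
n=25: L (options 24(W), 20(W), 18(W) are all W)
n=26: W (go to 25, an L position)
n=27: L (options 26(W), 22(W), 20(W) are all W)
n=28: W (go to 27, an L position)
L entries with 1 ≤ n ≤ 28 (the range starts at n=1): n = 1, 3, 5, 7, 9, 11, 13, 15, 17, 19, 21, 23, 25, 27; that makes 14.

14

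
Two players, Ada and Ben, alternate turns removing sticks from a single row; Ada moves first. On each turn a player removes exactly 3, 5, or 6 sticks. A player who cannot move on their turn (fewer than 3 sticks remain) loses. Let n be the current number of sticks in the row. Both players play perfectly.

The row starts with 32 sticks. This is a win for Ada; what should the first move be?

Classify positions by backward induction: terminal positions (no move available) are L. From any other position, the mover wins iff some move reaches an L.
n=0: no move → L
n=1: no move → L
n=2: no move → L
n=3: →0(L), so W
n=4: →1(L), so W
n=5: →2(L), so W
n=6: →1(L), so W
n=7: →2(L), so W
n=8: →2(L), so W
n=9: →6(W), 4(W), 3(W) — all W, so L
n=10: →7(W), 5(W), 4(W) — all W, so L
n=11: →8(W), 6(W), 5(W) — all W, so L
n=12: →9(L), so W
n=13: →10(L), so W
n=14: →11(L), so W
n=15: →10(L), so W
n=16: →11(L), so W
n=17: →11(L), so W
n=18: →15(W), 13(W), 12(W) — all W, so L
n=19: →16(W), 14(W), 13(W) — all W, so L
n=20: →17(W), 15(W), 14(W) — all W, so L
n=21: →18(L), so W
n=22: →19(L), so W
n=23: →20(L), so W
n=24: →19(L), so W
n=25: →20(L), so W
n=26: →20(L), so W
n=27: →24(W), 22(W), 21(W) — all W, so L
n=28: →25(W), 23(W), 22(W) — all W, so L
n=29: →26(W), 24(W), 23(W) — all W, so L
n=30: →27(L), so W
n=31: →28(L), so W
n=32: →29(L), so W
From 32, the L positions reachable in one move are: 29, 27. Any move reaching one of these is winning.

Remove 3, leaving 29.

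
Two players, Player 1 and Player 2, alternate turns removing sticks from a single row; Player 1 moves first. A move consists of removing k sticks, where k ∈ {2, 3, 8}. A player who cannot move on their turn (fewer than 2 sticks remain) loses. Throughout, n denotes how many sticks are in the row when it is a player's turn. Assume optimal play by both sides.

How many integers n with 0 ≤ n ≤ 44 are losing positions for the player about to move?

Compute win/loss labels from the base case upward. A position with no move is L. Any other position is W if it can reach an L in one move, else L.
n=0: no move → L
n=1: no move → L
n=2: reaches L-position 0 → W
n=3: reaches L-position 1 → W
n=4: reaches L-position 1 → W
n=5: only reaches 3(W), 2(W), all W → L
n=6: only reaches 4(W), 3(W), all W → L
n=7: reaches L-position 5 → W
n=8: reaches L-position 6 → W
n=9: reaches L-position 6 → W
n=10: only reaches 8(W), 7(W), 2(W), all W → L
n=11: only reaches 9(W), 8(W), 3(W), all W → L
n=12: reaches L-position 10 → W
n=13: reaches L-position 11 → W
n=14: reaches L-position 11 → W
n=15: only reaches 13(W), 12(W), 7(W), all W → L
n=16: only reaches 14(W), 13(W), 8(W), all W → L
n=17: reaches L-position 15 → W
n=18: reaches L-position 16 → W
n=19: reaches L-position 16 → W
n=20: only reaches 18(W), 17(W), 12(W), all W → L
n=21: only reaches 19(W), 18(W), 13(W), all W → L
n=22: reaches L-position 20 → W
n=23: reaches L-position 21 → W
n=24: reaches L-position 21 → W
n=25: only reaches 23(W), 22(W), 17(W), all W → L
n=26: only reaches 24(W), 23(W), 18(W), all W → L
n=27: reaches L-position 25 → W
n=28: reaches L-position 26 → W
n=29: reaches L-position 26 → W
n=30: only reaches 28(W), 27(W), 22(W), all W → L
n=31: only reaches 29(W), 28(W), 23(W), all W → L
n=32: reaches L-position 30 → W
n=33: reaches L-position 31 → W
n=34: reaches L-position 31 → W
n=35: only reaches 33(W), 32(W), 27(W), all W → L
n=36: only reaches 34(W), 33(W), 28(W), all W → L
n=37: reaches L-position 35 → W
n=38: reaches L-position 36 → W
n=39: reaches L-position 36 → W
n=40: only reaches 38(W), 37(W), 32(W), all W → L
n=41: only reaches 39(W), 38(W), 33(W), all W → L
n=42: reaches L-position 40 → W
n=43: reaches L-position 41 → W
n=44: reaches L-position 41 → W
L entries with 0 ≤ n ≤ 44: n = 0, 1, 5, 6, 10, 11, 15, 16, 20, 21, 25, 26, 30, 31, 35, 36, 40, 41; that makes 18.

18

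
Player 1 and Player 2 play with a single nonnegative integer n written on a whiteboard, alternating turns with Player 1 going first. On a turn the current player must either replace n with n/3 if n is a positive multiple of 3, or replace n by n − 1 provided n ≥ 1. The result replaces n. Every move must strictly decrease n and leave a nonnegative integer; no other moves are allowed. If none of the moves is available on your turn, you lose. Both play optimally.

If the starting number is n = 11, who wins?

Label each position W (a win for the player to move) or L (a loss). A position with no legal move is L; any other position is W exactly when some move reaches an L, and L when every move reaches a W.
n=0: no move → L
n=1: W (go to 0, an L position)
n=2: L (sole option 1(W) is W)
n=3: W (go to 2, an L position)
n=4: L (sole option 3(W) is W)
n=5: W (go to 4, an L position)
n=6: W (go to 2, an L position)
n=7: L (sole option 6(W) is W)
n=8: W (go to 7, an L position)
n=9: L (options 3(W), 8(W) are all W)
n=10: W (go to 9, an L position)
n=11: L (sole option 10(W) is W)
Every move from 11 reaches a W position, so the mover loses.

Player 2 wins.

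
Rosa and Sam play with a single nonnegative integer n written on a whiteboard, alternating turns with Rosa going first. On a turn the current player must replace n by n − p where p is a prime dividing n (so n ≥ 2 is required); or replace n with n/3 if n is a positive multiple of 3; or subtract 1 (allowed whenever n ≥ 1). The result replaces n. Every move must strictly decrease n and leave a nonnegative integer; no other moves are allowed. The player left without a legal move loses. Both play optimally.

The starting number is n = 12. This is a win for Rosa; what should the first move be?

Move to 4.

Label each position W (a win for the player to move) or L (a loss). A position with no legal move is L; any other position is W exactly when some move reaches an L, and L when every move reaches a W.
n=0: no move → L
n=1: can move to 0, which is L ⇒ W
n=2: can move to 0, which is L ⇒ W
n=3: can move to 0, which is L ⇒ W
n=4: moves to 2(W), 3(W); every one is W ⇒ L
n=5: can move to 0, which is L ⇒ W
n=6: can move to 4, which is L ⇒ W
n=7: can move to 0, which is L ⇒ W
n=8: moves to 6(W), 7(W); every one is W ⇒ L
n=9: can move to 8, which is L ⇒ W
n=10: can move to 8, which is L ⇒ W
n=11: can move to 0, which is L ⇒ W
n=12: can move to 4, which is L ⇒ W
From 12, the L positions reachable in one move are: 4.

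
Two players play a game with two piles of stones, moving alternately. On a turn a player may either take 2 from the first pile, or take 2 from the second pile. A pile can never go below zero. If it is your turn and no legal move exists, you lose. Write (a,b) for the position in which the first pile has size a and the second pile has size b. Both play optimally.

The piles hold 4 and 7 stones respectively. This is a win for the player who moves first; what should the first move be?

Build the W/L table. Terminal = L. A non-terminal position is W if it has a move to some L; otherwise it is L.
No move ever increases a pile, so every position that can arise here has a ≤ 4 and b ≤ 7; it is enough to label the cells with 0 ≤ a ≤ 4 and 0 ≤ b ≤ 7.
Every move lowers a or b (never raises either), so fill the grid row by row in increasing a, and left to right within a row: each cell's successors are then already labelled.
      b=0  b=1  b=2  b=3  b=4  b=5  b=6  b=7
a=0:    L    L    W    W    L    L    W    W
a=1:    L    L    W    W    L    L    W    W
a=2:    W    W    L    L    W    W    L    L
a=3:    W    W    L    L    W    W    L    L
a=4:    L    L    W    W    L    L    W    W
Cells with no legal move (terminal, hence L): (0,0), (0,1), (1,0), (1,1).
The remaining L cells, each justified by listing all of its moves:
(0,4): →(0,2)(W) only, which is W, so L
(0,5): →(0,3)(W) only, which is W, so L
(1,4): →(1,2)(W) only, which is W, so L
(1,5): →(1,3)(W) only, which is W, so L
(2,2): →(0,2)(W), (2,0)(W) — all W, so L
(2,3): →(0,3)(W), (2,1)(W) — all W, so L
(2,6): →(0,6)(W), (2,4)(W) — all W, so L
(2,7): →(0,7)(W), (2,5)(W) — all W, so L
(3,2): →(1,2)(W), (3,0)(W) — all W, so L
(3,3): →(1,3)(W), (3,1)(W) — all W, so L
(3,6): →(1,6)(W), (3,4)(W) — all W, so L
(3,7): →(1,7)(W), (3,5)(W) — all W, so L
(4,0): →(2,0)(W) only, which is W, so L
(4,1): →(2,1)(W) only, which is W, so L
(4,4): →(2,4)(W), (4,2)(W) — all W, so L
(4,5): →(2,5)(W), (4,3)(W) — all W, so L
Every other cell has at least one move into one of the L cells above, so it is W.
From (4,7), the L positions reachable in one move are: (2,7), (4,5). Any move reaching one of these is winning.

Move to (2,7).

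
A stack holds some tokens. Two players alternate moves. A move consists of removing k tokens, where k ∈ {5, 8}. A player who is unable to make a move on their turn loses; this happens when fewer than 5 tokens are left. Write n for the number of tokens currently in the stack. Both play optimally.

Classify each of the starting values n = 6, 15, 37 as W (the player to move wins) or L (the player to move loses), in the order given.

6: W, 15: L, 37: W

Compute win/loss labels from the base case upward. A position with no move is L. Any other position is W if it can reach an L in one move, else L.
n=0: no move → L
n=1: no move → L
n=2: no move → L
n=3: no move → L
n=4: no move → L
n=5: W (go to 0, an L position)
n=6: W (go to 1, an L position)
n=7: W (go to 2, an L position)
n=8: W (go to 3, an L position)
n=9: W (go to 4, an L position)
n=10: W (go to 2, an L position)
n=11: W (go to 3, an L position)
n=12: W (go to 4, an L position)
n=13: L (options 8(W), 5(W) are all W)
n=14: L (options 9(W), 6(W) are all W)
n=15: L (options 10(W), 7(W) are all W)
n=16: L (options 11(W), 8(W) are all W)
n=17: L (options 12(W), 9(W) are all W)
n=18: W (go to 13, an L position)
n=19: W (go to 14, an L position)
n=20: W (go to 15, an L position)
n=21: W (go to 16, an L position)
n=22: W (go to 17, an L position)
n=23: W (go to 15, an L position)
n=24: W (go to 16, an L position)
n=25: W (go to 17, an L position)
n=26: L (options 21(W), 18(W) are all W)
n=27: L (options 22(W), 19(W) are all W)
n=28: L (options 23(W), 20(W) are all W)
n=29: L (options 24(W), 21(W) are all W)
n=30: L (options 25(W), 22(W) are all W)
n=31: W (go to 26, an L position)
n=32: W (go to 27, an L position)
n=33: W (go to 28, an L position)
n=34: W (go to 29, an L position)
n=35: W (go to 30, an L position)
n=36: W (go to 28, an L position)
n=37: W (go to 29, an L position)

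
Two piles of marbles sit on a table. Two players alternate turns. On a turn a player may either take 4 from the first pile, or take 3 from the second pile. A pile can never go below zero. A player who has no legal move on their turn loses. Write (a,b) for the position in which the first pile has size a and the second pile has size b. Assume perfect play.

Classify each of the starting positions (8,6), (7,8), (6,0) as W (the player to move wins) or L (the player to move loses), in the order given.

Work bottom-up. With no move the player to move loses. Otherwise the position is W if at least one move leads to an L position for the opponent, and L if every move leads to a W.
No move ever increases a pile, so every position that can arise here has a ≤ 8 and b ≤ 8; it is enough to label the cells with 0 ≤ a ≤ 8 and 0 ≤ b ≤ 8.
Every move lowers a or b (never raises either), so fill the grid row by row in increasing a, and left to right within a row: each cell's successors are then already labelled.
      b=0  b=1  b=2  b=3  b=4  b=5  b=6  b=7  b=8
a=0:    L    L    L    W    W    W    L    L    L
a=1:    L    L    L    W    W    W    L    L    L
a=2:    L    L    L    W    W    W    L    L    L
a=3:    L    L    L    W    W    W    L    L    L
a=4:    W    W    W    L    L    L    W    W    W
a=5:    W    W    W    L    L    L    W    W    W
a=6:    W    W    W    L    L    L    W    W    W
a=7:    W    W    W    L    L    L    W    W    W
a=8:    L    L    L    W    W    W    L    L    L
Cells with no legal move (terminal, hence L): (0,0), (0,1), (0,2), (1,0), (1,1), (1,2), (2,0), (2,1), (2,2), (3,0), (3,1), (3,2).
The remaining L cells, each justified by listing all of its moves:
(0,6): only reaches (0,3)(W), which is W → L
(0,7): only reaches (0,4)(W), which is W → L
(0,8): only reaches (0,5)(W), which is W → L
(1,6): only reaches (1,3)(W), which is W → L
(1,7): only reaches (1,4)(W), which is W → L
(1,8): only reaches (1,5)(W), which is W → L
(2,6): only reaches (2,3)(W), which is W → L
(2,7): only reaches (2,4)(W), which is W → L
(2,8): only reaches (2,5)(W), which is W → L
(3,6): only reaches (3,3)(W), which is W → L
(3,7): only reaches (3,4)(W), which is W → L
(3,8): only reaches (3,5)(W), which is W → L
(4,3): only reaches (0,3)(W), (4,0)(W), all W → L
(4,4): only reaches (0,4)(W), (4,1)(W), all W → L
(4,5): only reaches (0,5)(W), (4,2)(W), all W → L
(5,3): only reaches (1,3)(W), (5,0)(W), all W → L
(5,4): only reaches (1,4)(W), (5,1)(W), all W → L
(5,5): only reaches (1,5)(W), (5,2)(W), all W → L
(6,3): only reaches (2,3)(W), (6,0)(W), all W → L
(6,4): only reaches (2,4)(W), (6,1)(W), all W → L
(6,5): only reaches (2,5)(W), (6,2)(W), all W → L
(7,3): only reaches (3,3)(W), (7,0)(W), all W → L
(7,4): only reaches (3,4)(W), (7,1)(W), all W → L
(7,5): only reaches (3,5)(W), (7,2)(W), all W → L
(8,0): only reaches (4,0)(W), which is W → L
(8,1): only reaches (4,1)(W), which is W → L
(8,2): only reaches (4,2)(W), which is W → L
(8,6): only reaches (4,6)(W), (8,3)(W), all W → L
(8,7): only reaches (4,7)(W), (8,4)(W), all W → L
(8,8): only reaches (4,8)(W), (8,5)(W), all W → L
Every other cell has at least one move into one of the L cells above, so it is W.
(8,6): one of the L cells justified above, so L
(7,8): the move to (3,8) reaches an L cell, so W
(6,0): the move to (2,0) reaches an L cell, so W

(8,6): L, (7,8): W, (6,0): W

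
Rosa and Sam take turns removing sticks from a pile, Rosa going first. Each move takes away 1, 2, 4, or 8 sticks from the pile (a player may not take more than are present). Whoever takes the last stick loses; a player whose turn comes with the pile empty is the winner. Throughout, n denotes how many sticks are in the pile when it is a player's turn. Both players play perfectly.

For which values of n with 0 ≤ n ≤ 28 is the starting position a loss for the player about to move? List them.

Use the standard recursion: the mover wins at a terminal position; elsewhere, the mover wins exactly when some move hands the opponent an L position.
n=0: no move; the opponent has just taken the last stick and therefore loses → W
n=1: only reaches 0(W), which is W → L
n=2: reaches L-position 1 → W
n=3: reaches L-position 1 → W
n=4: only reaches 3(W), 2(W), 0(W), all W → L
n=5: reaches L-position 4 → W
n=6: reaches L-position 4 → W
n=7: only reaches 6(W), 5(W), 3(W), all W → L
n=8: reaches L-position 7 → W
n=9: reaches L-position 7 → W
n=10: only reaches 9(W), 8(W), 6(W), 2(W), all W → L
n=11: reaches L-position 10 → W
n=12: reaches L-position 10 → W
n=13: only reaches 12(W), 11(W), 9(W), 5(W), all W → L
n=14: reaches L-position 13 → W
n=15: reaches L-position 13 → W
n=16: only reaches 15(W), 14(W), 12(W), 8(W), all W → L
n=17: reaches L-position 16 → W
n=18: reaches L-position 16 → W
n=19: only reaches 18(W), 17(W), 15(W), 11(W), all W → L
n=20: reaches L-position 19 → W
n=21: reaches L-position 19 → W
n=22: only reaches 21(W), 20(W), 18(W), 14(W), all W → L
n=23: reaches L-position 22 → W
n=24: reaches L-position 22 → W
n=25: only reaches 24(W), 23(W), 21(W), 17(W), all W → L
n=26: reaches L-position 25 → W
n=27: reaches L-position 25 → W
n=28: only reaches 27(W), 26(W), 24(W), 20(W), all W → L
Reading off the rows marked L gives the requested list; there are 10 such values of n.

1, 4, 7, 10, 13, 16, 19, 22, 25, 28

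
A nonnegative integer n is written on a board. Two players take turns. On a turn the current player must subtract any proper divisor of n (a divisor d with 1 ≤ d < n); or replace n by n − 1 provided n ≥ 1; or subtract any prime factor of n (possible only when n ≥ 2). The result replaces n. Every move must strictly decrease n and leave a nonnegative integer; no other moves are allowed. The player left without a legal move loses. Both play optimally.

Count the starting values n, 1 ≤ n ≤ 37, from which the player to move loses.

Work bottom-up. With no move the player to move loses. Otherwise the position is W if at least one move leads to an L position for the opponent, and L if every move leads to a W.
n=0: no move → L
n=1: can move to 0, which is L ⇒ W
n=2: can move to 0, which is L ⇒ W
n=3: can move to 0, which is L ⇒ W
n=4: moves to 2(W), 3(W); every one is W ⇒ L
n=5: can move to 0, which is L ⇒ W
n=6: can move to 4, which is L ⇒ W
n=7: can move to 0, which is L ⇒ W
n=8: can move to 4, which is L ⇒ W
n=9: moves to 6(W), 8(W); every one is W ⇒ L
n=10: can move to 9, which is L ⇒ W
n=11: can move to 0, which is L ⇒ W
n=12: can move to 9, which is L ⇒ W
n=13: can move to 0, which is L ⇒ W
n=14: moves to 7(W), 12(W), 13(W); every one is W ⇒ L
n=15: can move to 14, which is L ⇒ W
n=16: can move to 14, which is L ⇒ W
n=17: can move to 0, which is L ⇒ W
n=18: can move to 9, which is L ⇒ W
n=19: can move to 0, which is L ⇒ W
n=20: moves to 10(W), 15(W), 16(W), 18(W), 19(W); every one is W ⇒ L
n=21: can move to 14, which is L ⇒ W
n=22: can move to 20, which is L ⇒ W
n=23: can move to 0, which is L ⇒ W
n=24: can move to 20, which is L ⇒ W
n=25: can move to 20, which is L ⇒ W
n=26: moves to 13(W), 24(W), 25(W); every one is W ⇒ L
n=27: can move to 26, which is L ⇒ W
n=28: can move to 14, which is L ⇒ W
n=29: can move to 0, which is L ⇒ W
n=30: can move to 20, which is L ⇒ W
n=31: can move to 0, which is L ⇒ W
n=32: moves to 16(W), 24(W), 28(W), 30(W), 31(W); every one is W ⇒ L
n=33: can move to 32, which is L ⇒ W
n=34: can move to 32, which is L ⇒ W
n=35: moves to 28(W), 30(W), 34(W); every one is W ⇒ L
n=36: can move to 32, which is L ⇒ W
n=37: can move to 0, which is L ⇒ W
L entries with 1 ≤ n ≤ 37 (n=0 is outside the asked range and is not counted): n = 4, 9, 14, 20, 26, 32, 35; that makes 7.

7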